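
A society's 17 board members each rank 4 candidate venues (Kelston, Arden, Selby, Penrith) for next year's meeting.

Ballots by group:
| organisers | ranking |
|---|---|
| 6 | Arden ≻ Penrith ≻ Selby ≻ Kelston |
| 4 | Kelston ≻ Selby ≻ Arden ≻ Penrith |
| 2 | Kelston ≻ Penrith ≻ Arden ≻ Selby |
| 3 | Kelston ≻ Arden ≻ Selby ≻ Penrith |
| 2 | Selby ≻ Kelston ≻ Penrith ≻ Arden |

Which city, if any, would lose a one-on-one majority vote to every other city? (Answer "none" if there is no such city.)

Head-to-head results (17 organisers):
Kelston vs Arden: Kelston, 11–6.
Kelston vs Selby: Kelston wins 9–8.
Kelston vs Penrith: Kelston wins 11–6.
Arden vs Selby: Arden, 11–6.
Arden vs Penrith: Arden is ranked higher on 6+4+3 = 13 ballots, Penrith on 4. Arden wins 13–4.
Selby vs Penrith: Selby is ranked higher on 4+3+2 = 9 ballots, Penrith on 8. Selby wins 9–8.
Only Penrith has no wins; Penrith is the Condorcet loser.

Penrith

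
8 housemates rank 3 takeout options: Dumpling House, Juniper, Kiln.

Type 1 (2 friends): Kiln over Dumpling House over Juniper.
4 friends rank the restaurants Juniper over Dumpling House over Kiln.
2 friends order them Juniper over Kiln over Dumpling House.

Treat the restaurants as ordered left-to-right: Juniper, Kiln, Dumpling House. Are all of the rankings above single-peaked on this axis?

no

Axis positions: Juniper=1, Kiln=2, Dumpling House=3.
Type 1 (peak Kiln at position 2): ranking walks positions 2-3-1, expanding outward from the peak — single-peaked.
Type 2: ranking walks positions 1-3-2; Dumpling House is ranked above Kiln even though Kiln lies between Dumpling House and the peak Juniper on the axis — preferences dip and rise again. Not single-peaked.
Type 3 (peak Juniper at position 1): ranking walks positions 1-2-3, expanding outward from the peak — single-peaked.
Type 2 violates single-peakedness, so the profile is not single-peaked on this axis.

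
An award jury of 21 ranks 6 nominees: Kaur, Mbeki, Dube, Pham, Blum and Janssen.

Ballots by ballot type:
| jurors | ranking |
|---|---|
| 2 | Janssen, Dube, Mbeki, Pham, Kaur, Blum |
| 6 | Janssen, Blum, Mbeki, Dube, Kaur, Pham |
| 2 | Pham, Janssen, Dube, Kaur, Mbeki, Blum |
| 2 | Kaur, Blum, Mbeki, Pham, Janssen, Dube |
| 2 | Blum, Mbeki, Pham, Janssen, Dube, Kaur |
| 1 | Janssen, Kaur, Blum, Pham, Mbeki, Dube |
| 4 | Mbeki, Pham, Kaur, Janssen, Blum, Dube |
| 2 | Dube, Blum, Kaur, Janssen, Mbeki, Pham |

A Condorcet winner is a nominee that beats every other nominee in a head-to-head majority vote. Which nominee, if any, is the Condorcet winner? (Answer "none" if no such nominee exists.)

Check each pair by majority over 21 ballots:
Kaur vs Mbeki: Kaur is ranked higher on 2+2+1+2 = 7 ballots, Mbeki on 14. Mbeki wins 14–7.
Kaur vs Dube: 2+1+4 = 7 for Kaur, 14 for Dube — Dube by 14–7.
Kaur vs Pham: 6+2+1+2 = 11 for Kaur, 10 for Pham — Kaur by 11–10.
Kaur vs Blum: 11 to 10, Kaur.
Kaur vs Janssen: Kaur preferred on 2+4+2 = 8 ballots; Janssen wins 13–8.
Mbeki vs Dube: Mbeki preferred on 6+2+2+1+4 = 15 ballots; Mbeki wins 15–6.
Mbeki vs Pham: Mbeki is ranked higher on 2+6+2+2+4+2 = 18 ballots, Pham on 3. Mbeki wins 18–3.
Mbeki vs Blum: Mbeki preferred on 2+2+4 = 8 ballots; Blum wins 13–8.
Mbeki vs Janssen: Mbeki preferred on 2+2+4 = 8 ballots; Janssen wins 13–8.
Dube vs Pham: Dube is ranked higher on 2+6+2 = 10 ballots, Pham on 11. Pham wins 11–10.
Dube vs Blum: 2+2+2 = 6 for Dube, 15 for Blum — Blum by 15–6.
Dube vs Janssen: 2 for Dube, 19 for Janssen — Janssen by 19–2.
Pham vs Blum: 8 to 13, Blum.
Pham vs Janssen: Pham preferred on 2+2+2+4 = 10 ballots; Janssen wins 11–10.
Blum vs Janssen: Blum preferred on 2+2+2 = 6 ballots; Janssen wins 15–6.
Janssen wins every pairwise contest, so Janssen is the Condorcet winner.

Janssen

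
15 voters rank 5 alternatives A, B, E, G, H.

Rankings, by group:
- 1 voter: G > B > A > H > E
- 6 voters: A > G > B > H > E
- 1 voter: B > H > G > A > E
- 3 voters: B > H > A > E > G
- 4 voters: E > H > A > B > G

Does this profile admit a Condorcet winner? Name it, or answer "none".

Pairwise majorities:
A vs B: A, 10–5.
A–E: A 11–4.
A–G: A 13–2.
A vs H: H wins 8–7.
B vs E: B wins 11–4.
B–G: B 8–7.
B–H: B 11–4.
E vs G: G, 8–7.
E–H: H 11–4.
G vs H: H, 8–7.
Every alternative loses at least once (A loses to H; B loses to A; E loses to A; G loses to A; H loses to B). The majority relation contains the cycle A > B > H > A, so there is no Condorcet winner.

none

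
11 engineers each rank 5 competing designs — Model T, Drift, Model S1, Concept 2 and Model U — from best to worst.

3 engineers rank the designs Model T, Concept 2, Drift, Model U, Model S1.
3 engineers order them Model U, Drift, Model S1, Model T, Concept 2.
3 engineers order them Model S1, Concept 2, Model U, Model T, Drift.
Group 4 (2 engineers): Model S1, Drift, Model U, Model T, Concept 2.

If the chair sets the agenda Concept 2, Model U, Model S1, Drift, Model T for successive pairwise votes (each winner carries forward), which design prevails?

Model T

Round 1: Concept 2 vs Model U — 6–5, Concept 2 advances.
Round 2: Concept 2 vs Model S1 — 3–8, Model S1 advances.
Round 3: Model S1 vs Drift — 5–6, Drift advances.
Round 4: Drift vs Model T — 5–6, Model T advances.
Model T survives the agenda.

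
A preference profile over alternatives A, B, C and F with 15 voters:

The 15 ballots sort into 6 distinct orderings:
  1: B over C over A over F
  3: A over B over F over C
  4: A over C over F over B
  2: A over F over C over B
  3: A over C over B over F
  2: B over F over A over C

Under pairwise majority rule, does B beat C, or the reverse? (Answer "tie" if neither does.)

Ballots ranking B above C: 1 + 3 + 2 = 6.
Ballots ranking C above B: 15 − 6 = 9.
C wins the head-to-head 9–6.

C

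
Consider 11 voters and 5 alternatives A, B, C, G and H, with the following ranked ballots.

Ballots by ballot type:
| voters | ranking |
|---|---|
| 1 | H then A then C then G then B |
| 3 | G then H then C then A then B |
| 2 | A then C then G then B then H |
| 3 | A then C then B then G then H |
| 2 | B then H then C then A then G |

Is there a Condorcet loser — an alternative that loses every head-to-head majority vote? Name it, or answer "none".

Pairwise majorities:
A–B: A 9–2.
A–C: A 6–5.
A vs G: A wins 8–3.
A vs H: A is ranked higher on 2+3 = 5 ballots, H on 6. H wins 6–5.
B vs C: B is ranked higher on 2 ballots, C on 9. C wins 9–2.
B vs G: G wins 6–5.
B vs H: B, 7–4.
C vs G: 1+2+3+2 = 8 for C, 3 for G — C by 8–3.
C vs H: 2+3 = 5 for C, 6 for H — H by 6–5.
G vs H: G, 8–3.
Every alternative wins at least one matchup (A beats B; B beats H; C beats B; G beats B; H beats A), so there is no Condorcet loser.

none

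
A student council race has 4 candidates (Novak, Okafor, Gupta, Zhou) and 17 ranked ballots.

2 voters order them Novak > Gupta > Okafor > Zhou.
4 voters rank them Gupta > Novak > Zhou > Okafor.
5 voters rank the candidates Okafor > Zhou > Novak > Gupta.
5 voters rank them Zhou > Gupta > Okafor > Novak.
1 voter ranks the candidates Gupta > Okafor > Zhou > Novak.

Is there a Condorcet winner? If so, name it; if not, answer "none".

Zhou

Pairwise majorities:
Novak vs Okafor: 6 to 11, Okafor.
Novak vs Gupta: Novak preferred on 2+5 = 7 ballots; Gupta wins 10–7.
Novak vs Zhou: Zhou wins 11–6.
Okafor–Gupta: Gupta 12–5.
Okafor vs Zhou: Zhou wins 9–8.
Gupta vs Zhou: Gupta is ranked higher on 2+4+1 = 7 ballots, Zhou on 10. Zhou wins 10–7.
Zhou wins every pairwise contest, so Zhou is the Condorcet winner.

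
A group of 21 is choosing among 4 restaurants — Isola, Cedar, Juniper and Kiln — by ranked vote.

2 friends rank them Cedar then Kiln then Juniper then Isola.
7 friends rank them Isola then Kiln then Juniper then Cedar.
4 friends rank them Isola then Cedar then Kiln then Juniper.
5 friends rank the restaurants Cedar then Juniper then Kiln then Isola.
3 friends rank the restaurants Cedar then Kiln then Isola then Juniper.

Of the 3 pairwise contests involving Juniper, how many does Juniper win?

0

Juniper against each rival (21 friends):
Juniper vs Isola: Isola, 14–7.
Juniper vs Cedar: Cedar, 14–7.
Juniper–Kiln: Kiln 16–5.
Juniper beats no one; loses to Isola, Cedar, Kiln — 0 pairwise wins.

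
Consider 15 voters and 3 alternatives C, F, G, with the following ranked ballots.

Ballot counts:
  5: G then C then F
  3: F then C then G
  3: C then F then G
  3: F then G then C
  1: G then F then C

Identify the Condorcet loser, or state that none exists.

Head-to-head results (15 voters):
C vs F: C, 8–7.
C vs G: G, 9–6.
F vs G: F wins 9–6.
Every alternative wins at least one matchup (C beats F; F beats G; G beats C), so there is no Condorcet loser.

none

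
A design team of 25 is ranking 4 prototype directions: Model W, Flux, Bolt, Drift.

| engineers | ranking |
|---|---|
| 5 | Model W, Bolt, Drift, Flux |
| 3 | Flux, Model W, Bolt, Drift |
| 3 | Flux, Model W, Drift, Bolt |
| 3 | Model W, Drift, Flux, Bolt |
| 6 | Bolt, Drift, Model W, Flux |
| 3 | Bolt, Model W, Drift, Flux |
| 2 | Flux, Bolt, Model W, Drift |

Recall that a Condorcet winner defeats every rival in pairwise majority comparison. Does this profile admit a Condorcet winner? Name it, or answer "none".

Pairwise majorities:
Model W vs Flux: Model W, 17–8.
Model W vs Bolt: Model W wins 14–11.
Model W–Drift: Model W 19–6.
Flux vs Bolt: Bolt, 14–11.
Flux vs Drift: Drift wins 17–8.
Bolt vs Drift: Bolt wins 19–6.
Model W defeats every rival head-to-head and is the Condorcet winner.

Model W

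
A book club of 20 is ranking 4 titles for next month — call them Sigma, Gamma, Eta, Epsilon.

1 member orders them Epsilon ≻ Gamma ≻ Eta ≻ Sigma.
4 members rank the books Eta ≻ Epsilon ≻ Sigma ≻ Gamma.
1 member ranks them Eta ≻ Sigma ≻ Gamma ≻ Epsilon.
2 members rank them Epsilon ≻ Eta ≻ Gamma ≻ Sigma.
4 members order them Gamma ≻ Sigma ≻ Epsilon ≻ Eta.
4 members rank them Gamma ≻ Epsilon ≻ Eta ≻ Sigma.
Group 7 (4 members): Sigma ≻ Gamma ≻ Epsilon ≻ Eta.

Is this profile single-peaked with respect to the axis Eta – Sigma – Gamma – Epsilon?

Axis positions: Eta=1, Sigma=2, Gamma=3, Epsilon=4.
Group 1: ranking walks positions 4-3-1-2; Eta is ranked above Sigma even though Sigma lies between Eta and the peak Epsilon on the axis — preferences dip and rise again. Not single-peaked.
Group 2: ranking walks positions 1-4-2-3; Epsilon is ranked above Sigma even though Sigma lies between Epsilon and the peak Eta on the axis — preferences dip and rise again. Not single-peaked.
Group 3 (peak Eta at position 1): ranking walks positions 1-2-3-4, expanding outward from the peak — single-peaked.
Group 4: ranking walks positions 4-1-3-2; Eta is ranked above Gamma even though Gamma lies between Eta and the peak Epsilon on the axis — preferences dip and rise again. Not single-peaked.
Group 5 (peak Gamma at position 3): ranking walks positions 3-2-4-1, expanding outward from the peak — single-peaked.
Group 6: ranking walks positions 3-4-1-2; Eta is ranked above Sigma even though Sigma lies between Eta and the peak Gamma on the axis — preferences dip and rise again. Not single-peaked.
Group 7 (peak Sigma at position 2): ranking walks positions 2-3-4-1, expanding outward from the peak — single-peaked.
Group 1 violates single-peakedness, so the profile is not single-peaked on this axis.

no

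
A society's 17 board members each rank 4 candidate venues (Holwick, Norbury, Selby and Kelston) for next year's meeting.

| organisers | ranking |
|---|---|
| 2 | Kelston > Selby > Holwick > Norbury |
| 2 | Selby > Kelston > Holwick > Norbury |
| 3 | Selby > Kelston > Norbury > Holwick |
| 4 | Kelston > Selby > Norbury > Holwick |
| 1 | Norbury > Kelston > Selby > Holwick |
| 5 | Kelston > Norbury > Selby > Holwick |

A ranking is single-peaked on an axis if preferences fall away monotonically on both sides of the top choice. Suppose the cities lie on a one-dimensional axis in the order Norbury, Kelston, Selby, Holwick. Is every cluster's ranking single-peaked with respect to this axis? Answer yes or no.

Axis positions: Norbury=1, Kelston=2, Selby=3, Holwick=4.
Cluster 1 (peak Kelston at position 2): ranking walks positions 2-3-4-1, expanding outward from the peak — single-peaked.
Cluster 2 (peak Selby at position 3): ranking walks positions 3-2-4-1, expanding outward from the peak — single-peaked.
Cluster 3 (peak Selby at position 3): ranking walks positions 3-2-1-4, expanding outward from the peak — single-peaked.
Cluster 4 (peak Kelston at position 2): ranking walks positions 2-3-1-4, expanding outward from the peak — single-peaked.
Cluster 5 (peak Norbury at position 1): ranking walks positions 1-2-3-4, expanding outward from the peak — single-peaked.
Cluster 6 (peak Kelston at position 2): ranking walks positions 2-1-3-4, expanding outward from the peak — single-peaked.
Every ranking is single-peaked on this axis.

yes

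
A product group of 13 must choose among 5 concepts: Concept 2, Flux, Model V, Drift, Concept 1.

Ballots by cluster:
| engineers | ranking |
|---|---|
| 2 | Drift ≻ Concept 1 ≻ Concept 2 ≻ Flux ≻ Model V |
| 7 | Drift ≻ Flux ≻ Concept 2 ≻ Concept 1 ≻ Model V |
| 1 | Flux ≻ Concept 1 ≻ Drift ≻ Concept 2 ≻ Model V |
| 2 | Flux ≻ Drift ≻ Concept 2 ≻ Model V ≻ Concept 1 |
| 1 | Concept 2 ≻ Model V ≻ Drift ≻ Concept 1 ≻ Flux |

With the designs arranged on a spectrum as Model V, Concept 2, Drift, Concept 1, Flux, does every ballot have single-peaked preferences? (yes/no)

no

Axis positions: Model V=1, Concept 2=2, Drift=3, Concept 1=4, Flux=5.
Cluster 1 (peak Drift at position 3): ranking walks positions 3-4-2-5-1, expanding outward from the peak — single-peaked.
Cluster 2: ranking walks positions 3-5-2-4-1; Flux is ranked above Concept 1 even though Concept 1 lies between Flux and the peak Drift on the axis — preferences dip and rise again. Not single-peaked.
Cluster 3 (peak Flux at position 5): ranking walks positions 5-4-3-2-1, expanding outward from the peak — single-peaked.
Cluster 4: ranking walks positions 5-3-2-1-4; Drift is ranked above Concept 1 even though Concept 1 lies between Drift and the peak Flux on the axis — preferences dip and rise again. Not single-peaked.
Cluster 5 (peak Concept 2 at position 2): ranking walks positions 2-1-3-4-5, expanding outward from the peak — single-peaked.
Cluster 2 violates single-peakedness, so the profile is not single-peaked on this axis.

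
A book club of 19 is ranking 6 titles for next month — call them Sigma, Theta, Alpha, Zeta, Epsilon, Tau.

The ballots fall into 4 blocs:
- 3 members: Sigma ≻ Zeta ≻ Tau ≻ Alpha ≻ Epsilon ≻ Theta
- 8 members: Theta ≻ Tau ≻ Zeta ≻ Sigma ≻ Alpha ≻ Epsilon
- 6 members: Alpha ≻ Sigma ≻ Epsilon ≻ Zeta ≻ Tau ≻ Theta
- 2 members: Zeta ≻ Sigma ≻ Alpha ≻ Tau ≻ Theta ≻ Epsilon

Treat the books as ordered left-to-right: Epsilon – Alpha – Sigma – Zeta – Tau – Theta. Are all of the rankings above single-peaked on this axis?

Axis positions: Epsilon=1, Alpha=2, Sigma=3, Zeta=4, Tau=5, Theta=6.
Bloc 1 (peak Sigma at position 3): ranking walks positions 3-4-5-2-1-6, expanding outward from the peak — single-peaked.
Bloc 2 (peak Theta at position 6): ranking walks positions 6-5-4-3-2-1, expanding outward from the peak — single-peaked.
Bloc 3 (peak Alpha at position 2): ranking walks positions 2-3-1-4-5-6, expanding outward from the peak — single-peaked.
Bloc 4 (peak Zeta at position 4): ranking walks positions 4-3-2-5-6-1, expanding outward from the peak — single-peaked.
Every ranking is single-peaked on this axis.

yes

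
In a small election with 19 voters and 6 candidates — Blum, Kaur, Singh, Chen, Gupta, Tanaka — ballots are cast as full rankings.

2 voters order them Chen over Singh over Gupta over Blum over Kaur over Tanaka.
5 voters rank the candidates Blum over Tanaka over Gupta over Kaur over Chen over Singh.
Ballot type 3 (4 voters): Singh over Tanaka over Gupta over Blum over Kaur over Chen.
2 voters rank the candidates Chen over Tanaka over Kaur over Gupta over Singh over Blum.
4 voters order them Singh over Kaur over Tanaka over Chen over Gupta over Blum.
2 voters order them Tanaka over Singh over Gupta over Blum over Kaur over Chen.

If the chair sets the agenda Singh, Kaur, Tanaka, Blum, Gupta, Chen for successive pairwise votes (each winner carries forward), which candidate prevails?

Round 1: Singh vs Kaur — 12–7, Singh advances.
Round 2: Singh vs Tanaka — 10–9, Singh advances.
Round 3: Singh vs Blum — 14–5, Singh advances.
Round 4: Singh vs Gupta — 12–7, Singh advances.
Round 5: Singh vs Chen — 10–9, Singh advances.
The agenda winner is Singh.

Singh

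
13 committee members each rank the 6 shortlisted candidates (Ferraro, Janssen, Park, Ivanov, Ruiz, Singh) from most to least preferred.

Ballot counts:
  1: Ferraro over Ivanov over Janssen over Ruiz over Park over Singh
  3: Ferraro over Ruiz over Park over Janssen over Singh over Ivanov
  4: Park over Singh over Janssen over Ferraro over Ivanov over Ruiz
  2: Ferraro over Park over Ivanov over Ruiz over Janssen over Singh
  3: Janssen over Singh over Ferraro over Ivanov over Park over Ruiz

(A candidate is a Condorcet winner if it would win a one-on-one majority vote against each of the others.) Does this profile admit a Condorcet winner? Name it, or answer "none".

Pairwise majorities:
Ferraro vs Janssen: Ferraro is ranked higher on 1+3+2 = 6 ballots, Janssen on 7. Janssen wins 7–6.
Ferraro vs Park: Ferraro preferred on 1+3+2+3 = 9 ballots; Ferraro wins 9–4.
Ferraro vs Ivanov: 1+3+4+2+3 = 13 for Ferraro, 0 for Ivanov — Ferraro by 13–0.
Ferraro vs Ruiz: 13 to 0, Ferraro.
Ferraro vs Singh: Ferraro preferred on 1+3+2 = 6 ballots; Singh wins 7–6.
Janssen vs Park: Janssen is ranked higher on 1+3 = 4 ballots, Park on 9. Park wins 9–4.
Janssen vs Ivanov: 3+4+3 = 10 for Janssen, 3 for Ivanov — Janssen by 10–3.
Janssen vs Ruiz: Janssen preferred on 1+4+3 = 8 ballots; Janssen wins 8–5.
Janssen vs Singh: 9 to 4, Janssen.
Park vs Ivanov: Park preferred on 3+4+2 = 9 ballots; Park wins 9–4.
Park vs Ruiz: Park preferred on 4+2+3 = 9 ballots; Park wins 9–4.
Park vs Singh: Park is ranked higher on 1+3+4+2 = 10 ballots, Singh on 3. Park wins 10–3.
Ivanov vs Ruiz: 10 to 3, Ivanov.
Ivanov vs Singh: Ivanov preferred on 1+2 = 3 ballots; Singh wins 10–3.
Ruiz vs Singh: 6 to 7, Singh.
Every candidate loses at least once (Ferraro loses to Janssen; Janssen loses to Park; Park loses to Ferraro; Ivanov loses to Ferraro; Ruiz loses to Ferraro; Singh loses to Janssen). The majority relation contains the cycle Ferraro → Park → Janssen → Ferraro, so there is no Condorcet winner.

none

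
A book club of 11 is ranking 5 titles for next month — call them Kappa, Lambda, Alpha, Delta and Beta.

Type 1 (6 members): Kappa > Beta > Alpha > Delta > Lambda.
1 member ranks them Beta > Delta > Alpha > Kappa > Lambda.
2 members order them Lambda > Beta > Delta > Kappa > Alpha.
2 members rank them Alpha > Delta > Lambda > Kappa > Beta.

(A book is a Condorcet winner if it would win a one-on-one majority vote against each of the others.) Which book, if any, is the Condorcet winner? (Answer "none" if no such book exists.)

Pairwise majorities:
Kappa vs Lambda: Kappa, 7–4.
Kappa vs Alpha: Kappa wins 8–3.
Kappa vs Delta: Kappa wins 6–5.
Kappa vs Beta: Kappa, 8–3.
Lambda vs Alpha: Alpha, 9–2.
Lambda vs Delta: Delta, 9–2.
Lambda vs Beta: Beta, 7–4.
Alpha vs Delta: Alpha, 8–3.
Alpha–Beta: Beta 9–2.
Delta vs Beta: Beta, 9–2.
Only Kappa has no losses; Kappa is the Condorcet winner.

Kappa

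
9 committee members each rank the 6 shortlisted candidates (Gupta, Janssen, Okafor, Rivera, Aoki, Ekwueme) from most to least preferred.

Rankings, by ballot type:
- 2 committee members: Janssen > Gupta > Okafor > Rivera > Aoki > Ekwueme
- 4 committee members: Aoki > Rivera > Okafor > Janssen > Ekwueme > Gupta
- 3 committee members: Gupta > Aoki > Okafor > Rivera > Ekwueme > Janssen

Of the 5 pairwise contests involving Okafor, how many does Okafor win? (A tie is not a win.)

Okafor against each rival (9 committee members):
Okafor vs Gupta: Okafor preferred on 4 ballots; Gupta wins 5–4.
Okafor vs Janssen: 4+3 = 7 for Okafor, 2 for Janssen — Okafor by 7–2.
Okafor–Rivera: Okafor 5–4.
Okafor–Aoki: Aoki 7–2.
Okafor vs Ekwueme: Okafor wins 9–0.
Okafor beats Janssen, Rivera, Ekwueme; loses to Gupta, Aoki — 3 pairwise wins.

3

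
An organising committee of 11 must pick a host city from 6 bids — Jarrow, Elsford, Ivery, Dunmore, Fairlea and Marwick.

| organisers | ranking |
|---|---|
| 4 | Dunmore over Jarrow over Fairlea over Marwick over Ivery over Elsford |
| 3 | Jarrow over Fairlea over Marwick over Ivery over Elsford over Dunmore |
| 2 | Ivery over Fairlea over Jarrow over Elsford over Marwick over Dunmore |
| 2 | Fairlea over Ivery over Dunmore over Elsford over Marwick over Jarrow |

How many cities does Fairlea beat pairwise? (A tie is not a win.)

Fairlea against each rival (11 organisers):
Fairlea vs Jarrow: Fairlea preferred on 2+2 = 4 ballots; Jarrow wins 7–4.
Fairlea vs Elsford: Fairlea, 11–0.
Fairlea vs Ivery: 9 to 2, Fairlea.
Fairlea vs Dunmore: Fairlea, 7–4.
Fairlea vs Marwick: 11 to 0, Fairlea.
Fairlea beats Elsford, Ivery, Dunmore, Marwick; loses to Jarrow — 4 pairwise wins.

4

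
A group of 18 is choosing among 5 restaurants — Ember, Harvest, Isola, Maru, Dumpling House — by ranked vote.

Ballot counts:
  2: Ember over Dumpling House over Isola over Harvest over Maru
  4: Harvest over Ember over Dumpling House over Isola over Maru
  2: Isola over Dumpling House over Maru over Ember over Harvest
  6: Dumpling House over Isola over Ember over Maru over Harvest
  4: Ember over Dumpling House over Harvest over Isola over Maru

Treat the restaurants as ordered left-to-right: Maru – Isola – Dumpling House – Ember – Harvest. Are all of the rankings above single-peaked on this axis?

yes

Axis positions: Maru=1, Isola=2, Dumpling House=3, Ember=4, Harvest=5.
Type 1 (peak Ember at position 4): ranking walks positions 4-3-2-5-1, expanding outward from the peak — single-peaked.
Type 2 (peak Harvest at position 5): ranking walks positions 5-4-3-2-1, expanding outward from the peak — single-peaked.
Type 3 (peak Isola at position 2): ranking walks positions 2-3-1-4-5, expanding outward from the peak — single-peaked.
Type 4 (peak Dumpling House at position 3): ranking walks positions 3-2-4-1-5, expanding outward from the peak — single-peaked.
Type 5 (peak Ember at position 4): ranking walks positions 4-3-5-2-1, expanding outward from the peak — single-peaked.
Every ranking is single-peaked on this axis.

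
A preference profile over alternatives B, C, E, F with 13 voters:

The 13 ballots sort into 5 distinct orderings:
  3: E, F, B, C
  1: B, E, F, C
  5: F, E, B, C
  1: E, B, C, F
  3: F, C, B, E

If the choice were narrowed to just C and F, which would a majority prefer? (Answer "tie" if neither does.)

Ballots ranking C above F: 1.
Ballots ranking F above C: 13 − 1 = 12.
F wins the head-to-head 12–1.

F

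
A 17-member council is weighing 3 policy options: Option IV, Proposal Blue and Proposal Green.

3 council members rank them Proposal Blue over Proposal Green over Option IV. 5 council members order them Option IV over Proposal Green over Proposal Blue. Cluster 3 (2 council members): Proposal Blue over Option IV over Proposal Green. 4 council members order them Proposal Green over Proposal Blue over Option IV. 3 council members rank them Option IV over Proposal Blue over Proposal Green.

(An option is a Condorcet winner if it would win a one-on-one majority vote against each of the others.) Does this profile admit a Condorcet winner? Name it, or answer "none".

Pairwise majorities:
Option IV vs Proposal Blue: Option IV preferred on 5+3 = 8 ballots; Proposal Blue wins 9–8.
Option IV vs Proposal Green: 10 to 7, Option IV.
Proposal Blue vs Proposal Green: 8 to 9, Proposal Green.
Every option loses at least once (Option IV loses to Proposal Blue; Proposal Blue loses to Proposal Green; Proposal Green loses to Option IV). The majority relation contains the cycle Option IV > Proposal Green > Proposal Blue > Option IV, so there is no Condorcet winner.

none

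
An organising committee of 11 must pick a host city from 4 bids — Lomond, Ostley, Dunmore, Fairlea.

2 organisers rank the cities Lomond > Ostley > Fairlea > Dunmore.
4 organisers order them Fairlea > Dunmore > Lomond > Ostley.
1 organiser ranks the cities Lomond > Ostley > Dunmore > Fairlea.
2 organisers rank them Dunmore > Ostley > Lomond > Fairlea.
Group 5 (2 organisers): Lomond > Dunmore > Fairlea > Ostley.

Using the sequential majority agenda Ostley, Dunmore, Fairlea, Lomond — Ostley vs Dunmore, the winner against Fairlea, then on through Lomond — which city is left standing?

Lomond

Round 1: Ostley vs Dunmore — 3–8, Dunmore advances.
Round 2: Dunmore vs Fairlea — 5–6, Fairlea advances.
Round 3: Fairlea vs Lomond — 4–7, Lomond advances.
Lomond survives the agenda.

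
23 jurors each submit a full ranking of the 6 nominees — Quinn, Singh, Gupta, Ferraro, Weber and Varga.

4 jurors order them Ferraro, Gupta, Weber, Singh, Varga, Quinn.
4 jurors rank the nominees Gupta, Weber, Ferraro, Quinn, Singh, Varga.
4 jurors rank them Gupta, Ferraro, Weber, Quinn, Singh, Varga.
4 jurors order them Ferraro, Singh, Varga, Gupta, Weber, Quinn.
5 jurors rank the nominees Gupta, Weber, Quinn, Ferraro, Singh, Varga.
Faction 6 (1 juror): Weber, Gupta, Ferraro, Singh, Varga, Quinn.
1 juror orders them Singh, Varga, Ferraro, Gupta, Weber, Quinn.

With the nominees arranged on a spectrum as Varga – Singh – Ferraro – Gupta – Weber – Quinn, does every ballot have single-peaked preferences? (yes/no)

Axis positions: Varga=1, Singh=2, Ferraro=3, Gupta=4, Weber=5, Quinn=6.
Faction 1 (peak Ferraro at position 3): ranking walks positions 3-4-5-2-1-6, expanding outward from the peak — single-peaked.
Faction 2 (peak Gupta at position 4): ranking walks positions 4-5-3-6-2-1, expanding outward from the peak — single-peaked.
Faction 3 (peak Gupta at position 4): ranking walks positions 4-3-5-6-2-1, expanding outward from the peak — single-peaked.
Faction 4 (peak Ferraro at position 3): ranking walks positions 3-2-1-4-5-6, expanding outward from the peak — single-peaked.
Faction 5 (peak Gupta at position 4): ranking walks positions 4-5-6-3-2-1, expanding outward from the peak — single-peaked.
Faction 6 (peak Weber at position 5): ranking walks positions 5-4-3-2-1-6, expanding outward from the peak — single-peaked.
Faction 7 (peak Singh at position 2): ranking walks positions 2-1-3-4-5-6, expanding outward from the peak — single-peaked.
Every ranking is single-peaked on this axis.

yes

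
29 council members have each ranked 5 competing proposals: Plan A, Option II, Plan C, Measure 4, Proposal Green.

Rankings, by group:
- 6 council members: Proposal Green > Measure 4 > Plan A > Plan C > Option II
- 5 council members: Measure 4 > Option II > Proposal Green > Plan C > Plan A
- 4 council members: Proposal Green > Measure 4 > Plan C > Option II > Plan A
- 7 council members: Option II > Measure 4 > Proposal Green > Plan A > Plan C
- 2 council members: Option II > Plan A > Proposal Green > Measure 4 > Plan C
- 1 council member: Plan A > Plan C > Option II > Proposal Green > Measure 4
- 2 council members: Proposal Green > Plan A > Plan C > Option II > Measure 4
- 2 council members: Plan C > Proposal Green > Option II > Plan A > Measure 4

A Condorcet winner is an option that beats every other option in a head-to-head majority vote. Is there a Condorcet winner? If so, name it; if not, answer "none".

Pairwise majorities:
Plan A vs Option II: Option II wins 20–9.
Plan A vs Plan C: Plan A wins 18–11.
Plan A–Measure 4: Measure 4 22–7.
Plan A–Proposal Green: Proposal Green 26–3.
Option II vs Plan C: Plan C wins 15–14.
Option II vs Measure 4: Measure 4, 15–14.
Option II vs Proposal Green: Option II, 15–14.
Plan C–Measure 4: Measure 4 24–5.
Plan C–Proposal Green: Proposal Green 26–3.
Measure 4 vs Proposal Green: Proposal Green, 17–12.
No option is unbeaten: Plan A loses to Option II; Option II loses to Plan C; Plan C loses to Plan A; Measure 4 loses to Proposal Green; Proposal Green loses to Option II. In particular Plan A beats Plan C beats Option II beats Plan A is a majority cycle — no Condorcet winner exists.

none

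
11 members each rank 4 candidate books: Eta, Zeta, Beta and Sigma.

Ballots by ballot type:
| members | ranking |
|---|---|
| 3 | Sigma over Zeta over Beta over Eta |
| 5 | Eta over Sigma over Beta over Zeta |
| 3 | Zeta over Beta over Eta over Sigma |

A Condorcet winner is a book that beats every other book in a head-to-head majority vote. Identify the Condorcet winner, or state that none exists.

none

Pairwise majorities:
Eta vs Zeta: Zeta wins 6–5.
Eta–Beta: Beta 6–5.
Eta–Sigma: Eta 8–3.
Zeta–Beta: Zeta 6–5.
Zeta vs Sigma: Sigma wins 8–3.
Beta vs Sigma: Sigma wins 8–3.
Every book loses at least once (Eta loses to Zeta; Zeta loses to Sigma; Beta loses to Zeta; Sigma loses to Eta). The majority relation contains the cycle Eta → Sigma → Zeta → Eta, so there is no Condorcet winner.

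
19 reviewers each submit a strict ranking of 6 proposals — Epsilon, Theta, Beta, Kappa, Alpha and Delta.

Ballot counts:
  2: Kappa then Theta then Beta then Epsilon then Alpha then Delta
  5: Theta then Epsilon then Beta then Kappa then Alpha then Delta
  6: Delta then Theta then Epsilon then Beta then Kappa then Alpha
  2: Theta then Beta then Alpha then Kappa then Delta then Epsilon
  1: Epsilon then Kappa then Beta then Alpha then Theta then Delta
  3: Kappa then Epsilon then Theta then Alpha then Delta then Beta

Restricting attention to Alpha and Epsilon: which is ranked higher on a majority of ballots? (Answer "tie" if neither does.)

Epsilon

Ballots ranking Alpha above Epsilon: 2.
Ballots ranking Epsilon above Alpha: 19 − 2 = 17.
Epsilon wins the head-to-head 17–2.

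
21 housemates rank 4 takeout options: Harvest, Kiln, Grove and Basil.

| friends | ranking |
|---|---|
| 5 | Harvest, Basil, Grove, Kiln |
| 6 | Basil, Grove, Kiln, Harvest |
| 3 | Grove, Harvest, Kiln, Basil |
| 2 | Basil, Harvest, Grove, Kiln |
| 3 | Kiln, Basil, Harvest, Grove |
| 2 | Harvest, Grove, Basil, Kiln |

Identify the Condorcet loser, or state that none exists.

Pairwise majorities:
Harvest vs Kiln: Harvest wins 12–9.
Harvest vs Grove: Harvest is ranked higher on 5+2+3+2 = 12 ballots, Grove on 9. Harvest wins 12–9.
Harvest vs Basil: Basil wins 11–10.
Kiln vs Grove: 3 to 18, Grove.
Kiln–Basil: Basil 15–6.
Grove vs Basil: Basil, 16–5.
Kiln is beaten in every head-to-head and is the Condorcet loser.

Kiln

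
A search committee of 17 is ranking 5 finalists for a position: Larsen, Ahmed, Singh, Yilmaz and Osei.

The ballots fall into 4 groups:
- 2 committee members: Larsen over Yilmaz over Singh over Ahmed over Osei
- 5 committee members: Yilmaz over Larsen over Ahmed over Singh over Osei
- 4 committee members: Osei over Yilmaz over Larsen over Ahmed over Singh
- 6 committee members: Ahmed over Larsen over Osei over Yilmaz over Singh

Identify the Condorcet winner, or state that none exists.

none

Check each pair by majority over 17 ballots:
Larsen vs Ahmed: Larsen, 11–6.
Larsen vs Singh: Larsen wins 17–0.
Larsen vs Yilmaz: Yilmaz wins 9–8.
Larsen vs Osei: Larsen, 13–4.
Ahmed vs Singh: Ahmed, 15–2.
Ahmed vs Yilmaz: Yilmaz, 11–6.
Ahmed vs Osei: Ahmed, 13–4.
Singh–Yilmaz: Yilmaz 17–0.
Singh–Osei: Osei 10–7.
Yilmaz vs Osei: Osei wins 10–7.
Each candidate drops at least one matchup (Larsen loses to Yilmaz; Ahmed loses to Larsen; Singh loses to Larsen; Yilmaz loses to Osei; Osei loses to Larsen); the cycle Larsen > Osei > Yilmaz > Larsen rules out a Condorcet winner.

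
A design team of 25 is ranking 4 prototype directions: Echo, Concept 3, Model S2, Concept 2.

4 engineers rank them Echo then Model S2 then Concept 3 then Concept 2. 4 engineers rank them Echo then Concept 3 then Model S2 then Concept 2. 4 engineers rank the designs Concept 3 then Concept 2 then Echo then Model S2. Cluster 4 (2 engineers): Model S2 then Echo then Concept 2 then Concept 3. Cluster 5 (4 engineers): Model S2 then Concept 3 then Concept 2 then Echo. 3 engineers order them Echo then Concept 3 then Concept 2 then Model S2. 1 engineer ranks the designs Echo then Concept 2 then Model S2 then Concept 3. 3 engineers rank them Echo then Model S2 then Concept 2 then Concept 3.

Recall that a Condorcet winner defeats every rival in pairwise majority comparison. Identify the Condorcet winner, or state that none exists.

Echo

Pairwise majorities:
Echo vs Concept 3: Echo, 17–8.
Echo vs Model S2: Echo wins 19–6.
Echo–Concept 2: Echo 17–8.
Concept 3 vs Model S2: Model S2 wins 14–11.
Concept 3–Concept 2: Concept 3 19–6.
Model S2–Concept 2: Model S2 17–8.
Echo defeats every rival head-to-head and is the Condorcet winner.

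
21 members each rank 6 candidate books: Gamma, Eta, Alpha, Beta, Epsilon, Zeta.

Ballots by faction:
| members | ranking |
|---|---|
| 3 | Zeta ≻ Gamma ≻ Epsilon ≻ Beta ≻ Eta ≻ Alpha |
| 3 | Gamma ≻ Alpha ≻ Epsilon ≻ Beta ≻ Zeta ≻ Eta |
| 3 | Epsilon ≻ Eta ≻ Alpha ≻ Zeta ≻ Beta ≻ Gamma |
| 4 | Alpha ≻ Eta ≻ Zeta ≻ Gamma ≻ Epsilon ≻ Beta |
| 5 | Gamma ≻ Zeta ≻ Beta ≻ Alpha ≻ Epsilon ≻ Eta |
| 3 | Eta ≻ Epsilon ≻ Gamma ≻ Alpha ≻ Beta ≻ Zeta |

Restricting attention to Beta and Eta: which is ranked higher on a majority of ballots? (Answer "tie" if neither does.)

Beta

Ballots ranking Beta above Eta: 3 + 3 + 5 = 11.
Ballots ranking Eta above Beta: 21 − 11 = 10.
Beta wins the head-to-head 11–10.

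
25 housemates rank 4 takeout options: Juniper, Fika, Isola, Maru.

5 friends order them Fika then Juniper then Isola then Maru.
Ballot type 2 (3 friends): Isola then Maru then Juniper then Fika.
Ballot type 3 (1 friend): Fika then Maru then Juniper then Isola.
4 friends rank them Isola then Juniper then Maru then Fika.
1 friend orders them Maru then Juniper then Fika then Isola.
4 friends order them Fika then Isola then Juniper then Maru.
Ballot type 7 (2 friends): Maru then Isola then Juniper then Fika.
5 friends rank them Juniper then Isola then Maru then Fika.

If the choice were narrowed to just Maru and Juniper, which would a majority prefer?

Juniper

Ballots ranking Maru above Juniper: 3 + 1 + 1 + 2 = 7.
Ballots ranking Juniper above Maru: 25 − 7 = 18.
Juniper wins the head-to-head 18–7.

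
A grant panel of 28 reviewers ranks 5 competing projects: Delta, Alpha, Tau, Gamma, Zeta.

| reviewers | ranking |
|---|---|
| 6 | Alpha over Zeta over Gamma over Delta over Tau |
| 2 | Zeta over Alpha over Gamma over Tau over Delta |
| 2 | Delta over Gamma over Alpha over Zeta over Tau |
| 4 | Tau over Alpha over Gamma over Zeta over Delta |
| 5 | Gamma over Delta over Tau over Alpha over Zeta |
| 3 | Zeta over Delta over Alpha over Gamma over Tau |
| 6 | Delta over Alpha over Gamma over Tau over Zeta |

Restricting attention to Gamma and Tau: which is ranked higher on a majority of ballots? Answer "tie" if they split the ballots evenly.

Gamma

Ballots ranking Gamma above Tau: 6 + 2 + 2 + 5 + 3 + 6 = 24.
Ballots ranking Tau above Gamma: 28 − 24 = 4.
Gamma wins the head-to-head 24–4.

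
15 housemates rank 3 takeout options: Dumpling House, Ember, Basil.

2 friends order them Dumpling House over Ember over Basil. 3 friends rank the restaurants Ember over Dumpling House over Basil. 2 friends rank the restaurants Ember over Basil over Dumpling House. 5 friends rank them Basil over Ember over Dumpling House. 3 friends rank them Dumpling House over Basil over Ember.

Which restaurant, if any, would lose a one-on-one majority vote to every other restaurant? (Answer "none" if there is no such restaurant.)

Head-to-head results (15 friends):
Dumpling House–Ember: Ember 10–5.
Dumpling House vs Basil: 2+3+3 = 8 for Dumpling House, 7 for Basil — Dumpling House by 8–7.
Ember vs Basil: Basil wins 8–7.
Each restaurant has at least one pairwise win (Dumpling House beats Basil; Ember beats Dumpling House; Basil beats Ember) — no Condorcet loser.

none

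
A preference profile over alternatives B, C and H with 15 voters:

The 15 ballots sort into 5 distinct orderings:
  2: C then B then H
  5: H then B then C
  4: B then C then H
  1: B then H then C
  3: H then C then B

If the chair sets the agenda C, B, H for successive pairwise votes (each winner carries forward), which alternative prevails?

Round 1: C vs B — 5–10, B advances.
Round 2: B vs H — 7–8, H advances.
The agenda winner is H.

H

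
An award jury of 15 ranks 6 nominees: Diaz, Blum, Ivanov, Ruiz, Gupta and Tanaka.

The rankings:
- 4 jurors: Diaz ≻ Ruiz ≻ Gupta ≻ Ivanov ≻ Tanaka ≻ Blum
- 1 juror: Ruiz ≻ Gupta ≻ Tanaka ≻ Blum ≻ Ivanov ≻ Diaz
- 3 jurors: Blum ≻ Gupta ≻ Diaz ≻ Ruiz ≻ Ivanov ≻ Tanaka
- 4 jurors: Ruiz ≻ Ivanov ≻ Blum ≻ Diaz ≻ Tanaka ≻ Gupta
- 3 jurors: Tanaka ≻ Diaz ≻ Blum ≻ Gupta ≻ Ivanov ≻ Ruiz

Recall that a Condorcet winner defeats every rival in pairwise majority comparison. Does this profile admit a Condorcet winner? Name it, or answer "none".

Head-to-head results (15 jurors):
Diaz vs Blum: Blum, 8–7.
Diaz vs Ivanov: Diaz, 10–5.
Diaz vs Ruiz: Diaz wins 10–5.
Diaz–Gupta: Diaz 11–4.
Diaz vs Tanaka: Diaz wins 11–4.
Blum vs Ivanov: Ivanov wins 8–7.
Blum vs Ruiz: Ruiz, 9–6.
Blum vs Gupta: Blum wins 10–5.
Blum vs Tanaka: Tanaka wins 8–7.
Ivanov–Ruiz: Ruiz 12–3.
Ivanov vs Gupta: Gupta wins 11–4.
Ivanov vs Tanaka: Ivanov wins 11–4.
Ruiz vs Gupta: Ruiz wins 9–6.
Ruiz–Tanaka: Ruiz 12–3.
Gupta vs Tanaka: Gupta, 8–7.
No nominee is unbeaten: Diaz loses to Blum; Blum loses to Ivanov; Ivanov loses to Diaz; Ruiz loses to Diaz; Gupta loses to Diaz; Tanaka loses to Diaz. In particular Diaz > Ivanov > Blum > Diaz is a majority cycle — no Condorcet winner exists.

none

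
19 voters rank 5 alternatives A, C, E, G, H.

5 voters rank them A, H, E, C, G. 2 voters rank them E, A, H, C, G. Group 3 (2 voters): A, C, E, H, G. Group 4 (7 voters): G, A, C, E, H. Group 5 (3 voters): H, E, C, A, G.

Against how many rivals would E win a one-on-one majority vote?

3

E against each rival (19 voters):
E vs A: A, 14–5.
E vs C: 10 to 9, E.
E vs G: 12 to 7, E.
E vs H: E preferred on 2+2+7 = 11 ballots; E wins 11–8.
E beats C, G, H; loses to A — 3 pairwise wins.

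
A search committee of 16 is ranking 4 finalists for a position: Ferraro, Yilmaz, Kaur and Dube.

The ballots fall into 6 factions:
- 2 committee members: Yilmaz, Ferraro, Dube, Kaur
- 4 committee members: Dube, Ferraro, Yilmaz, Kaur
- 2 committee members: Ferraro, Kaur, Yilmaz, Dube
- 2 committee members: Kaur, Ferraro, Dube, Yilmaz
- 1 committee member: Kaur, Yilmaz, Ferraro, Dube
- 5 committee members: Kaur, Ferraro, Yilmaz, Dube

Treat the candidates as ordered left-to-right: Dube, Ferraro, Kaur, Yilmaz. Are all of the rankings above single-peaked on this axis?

no

Axis positions: Dube=1, Ferraro=2, Kaur=3, Yilmaz=4.
Faction 1: ranking walks positions 4-2-1-3; Ferraro is ranked above Kaur even though Kaur lies between Ferraro and the peak Yilmaz on the axis — preferences dip and rise again. Not single-peaked.
Faction 2: ranking walks positions 1-2-4-3; Yilmaz is ranked above Kaur even though Kaur lies between Yilmaz and the peak Dube on the axis — preferences dip and rise again. Not single-peaked.
Faction 3 (peak Ferraro at position 2): ranking walks positions 2-3-4-1, expanding outward from the peak — single-peaked.
Faction 4 (peak Kaur at position 3): ranking walks positions 3-2-1-4, expanding outward from the peak — single-peaked.
Faction 5 (peak Kaur at position 3): ranking walks positions 3-4-2-1, expanding outward from the peak — single-peaked.
Faction 6 (peak Kaur at position 3): ranking walks positions 3-2-4-1, expanding outward from the peak — single-peaked.
Faction 1 violates single-peakedness, so the profile is not single-peaked on this axis.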